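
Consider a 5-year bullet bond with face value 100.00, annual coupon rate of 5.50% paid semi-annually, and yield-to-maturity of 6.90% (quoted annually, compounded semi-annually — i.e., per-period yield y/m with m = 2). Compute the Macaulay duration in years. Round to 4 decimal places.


Coupon per period c = face * coupon_rate / m = 2.750000
Periods per year m = 2; per-period yield y/m = 0.034500
Number of cashflows N = 10
Cashflows (t years, CF_t, discount factor 1/(1+y/m)^(m*t), PV):
  t = 0.5000: CF_t = 2.750000, DF = 0.966651, PV = 2.658289
  t = 1.0000: CF_t = 2.750000, DF = 0.934413, PV = 2.569637
  t = 1.5000: CF_t = 2.750000, DF = 0.903251, PV = 2.483941
  t = 2.0000: CF_t = 2.750000, DF = 0.873128, PV = 2.401103
  t = 2.5000: CF_t = 2.750000, DF = 0.844010, PV = 2.321027
  t = 3.0000: CF_t = 2.750000, DF = 0.815863, PV = 2.243622
  t = 3.5000: CF_t = 2.750000, DF = 0.788654, PV = 2.168799
  t = 4.0000: CF_t = 2.750000, DF = 0.762353, PV = 2.096470
  t = 4.5000: CF_t = 2.750000, DF = 0.736929, PV = 2.026554
  t = 5.0000: CF_t = 102.750000, DF = 0.712353, PV = 73.194236
Price P = sum_t PV_t = 94.163677
Macaulay numerator sum_t t * PV_t:
  t * PV_t at t = 0.5000: 1.329145
  t * PV_t at t = 1.0000: 2.569637
  t * PV_t at t = 1.5000: 3.725911
  t * PV_t at t = 2.0000: 4.802205
  t * PV_t at t = 2.5000: 5.802568
  t * PV_t at t = 3.0000: 6.730867
  t * PV_t at t = 3.5000: 7.590795
  t * PV_t at t = 4.0000: 8.385882
  t * PV_t at t = 4.5000: 9.119494
  t * PV_t at t = 5.0000: 365.971179
Macaulay duration D = (sum_t t * PV_t) / P = 416.027681 / 94.163677 = 4.418133

Answer: Macaulay duration = 4.4181 years


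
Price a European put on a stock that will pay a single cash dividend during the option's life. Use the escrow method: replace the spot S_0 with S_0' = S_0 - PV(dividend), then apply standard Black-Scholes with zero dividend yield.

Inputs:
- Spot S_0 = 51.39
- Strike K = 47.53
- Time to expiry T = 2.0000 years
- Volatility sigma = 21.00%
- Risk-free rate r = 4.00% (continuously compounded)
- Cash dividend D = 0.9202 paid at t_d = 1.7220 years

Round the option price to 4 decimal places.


PV(D) = D * exp(-r * t_d) = 0.9202 * 0.93343869 = 0.85895028
S_0' = S_0 - PV(D) = 51.3900 - 0.85895028 = 50.53104972
d1 = (ln(S_0'/K) + (r + sigma^2/2)*T) / (sigma*sqrt(T)) = 0.62402814
d2 = d1 - sigma*sqrt(T) = 0.32704329
exp(-rT) = 0.92311635
N(-d1) = 0.26630455; N(-d2) = 0.37181757
P = K * exp(-rT) * N(-d2) - S_0' * N(-d1) = 47.5300 * 0.92311635 * 0.37181757 - 50.53104972 * 0.26630455 = 2.8571

Answer: Price = 2.8571


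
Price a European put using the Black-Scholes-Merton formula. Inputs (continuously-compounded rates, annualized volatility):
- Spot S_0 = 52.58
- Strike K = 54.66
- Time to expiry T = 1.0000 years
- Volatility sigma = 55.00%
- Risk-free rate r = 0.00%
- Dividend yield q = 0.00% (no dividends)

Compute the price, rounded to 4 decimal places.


d1 = (ln(S/K) + (r - q + 0.5*sigma^2) * T) / (sigma * sqrt(T)) = 0.20446116
d2 = d1 - sigma * sqrt(T) = -0.34553884
exp(-rT) = 1.00000000; exp(-qT) = 1.00000000
P = K * exp(-rT) * N(-d2) - S_0 * exp(-qT) * N(-d1)
N(-d1) = 0.41899657; N(-d2) = 0.63515534
P = 54.6600 * 1.00000000 * 0.63515534 - 52.5800 * 1.00000000 * 0.41899657 = 12.6868

Answer: Price = 12.6868


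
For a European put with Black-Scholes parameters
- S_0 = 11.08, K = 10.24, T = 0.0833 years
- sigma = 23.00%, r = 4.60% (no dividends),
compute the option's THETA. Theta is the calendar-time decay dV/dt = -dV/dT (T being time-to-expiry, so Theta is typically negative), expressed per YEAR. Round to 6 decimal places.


d1 = 1.2785867551; d2 = 1.2122047545
phi(d1) = 0.1761656421; exp(-qT) = 1.0000000000; exp(-rT) = 0.9961755320
Theta = -S*exp(-qT)*phi(d1)*sigma/(2*sqrt(T)) + r*K*exp(-rT)*N(-d2) - q*S*exp(-qT)*N(-d1)
N(-d1) = 0.1005213083; N(-d2) = 0.1127170060; sqrt(T) = 0.2886173938
Term 1 = -11.0800 * 1.0000000000 * 0.1761656421 * 0.2300 / (2 * 0.2886173938) = -0.7777433585
Term 2 = 0.0460 * 10.2400 * 0.9961755320 * 0.1127170060 = 0.0528911614
Term 3 = 0 (no dividend yield, q = 0)
Theta = -0.7777433585 + (0.0528911614) + (0.0000000000) = -0.724852

Answer: Theta = -0.724852


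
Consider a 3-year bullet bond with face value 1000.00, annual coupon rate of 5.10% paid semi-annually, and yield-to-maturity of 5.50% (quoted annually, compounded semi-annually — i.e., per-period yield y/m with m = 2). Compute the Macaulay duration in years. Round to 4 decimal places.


Answer: Macaulay duration = 2.8184 years

Derivation:
Coupon per period c = face * coupon_rate / m = 25.500000
Periods per year m = 2; per-period yield y/m = 0.027500
Number of cashflows N = 6
Cashflows (t years, CF_t, discount factor 1/(1+y/m)^(m*t), PV):
  t = 0.5000: CF_t = 25.500000, DF = 0.973236, PV = 24.817518
  t = 1.0000: CF_t = 25.500000, DF = 0.947188, PV = 24.153302
  t = 1.5000: CF_t = 25.500000, DF = 0.921838, PV = 23.506864
  t = 2.0000: CF_t = 25.500000, DF = 0.897166, PV = 22.877726
  t = 2.5000: CF_t = 25.500000, DF = 0.873154, PV = 22.265427
  t = 3.0000: CF_t = 1025.500000, DF = 0.849785, PV = 871.454429
Price P = sum_t PV_t = 989.075266
Macaulay numerator sum_t t * PV_t:
  t * PV_t at t = 0.5000: 12.408759
  t * PV_t at t = 1.0000: 24.153302
  t * PV_t at t = 1.5000: 35.260296
  t * PV_t at t = 2.0000: 45.755452
  t * PV_t at t = 2.5000: 55.663567
  t * PV_t at t = 3.0000: 2614.363287
Macaulay duration D = (sum_t t * PV_t) / P = 2787.604664 / 989.075266 = 2.818395


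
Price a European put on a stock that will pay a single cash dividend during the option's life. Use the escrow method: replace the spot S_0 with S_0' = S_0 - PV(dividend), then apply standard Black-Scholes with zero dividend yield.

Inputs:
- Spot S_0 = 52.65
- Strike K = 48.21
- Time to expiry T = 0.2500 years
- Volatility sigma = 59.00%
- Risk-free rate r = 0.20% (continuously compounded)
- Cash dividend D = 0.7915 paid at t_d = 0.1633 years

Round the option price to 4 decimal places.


PV(D) = D * exp(-r * t_d) = 0.7915 * 0.99967345 = 0.79124154
S_0' = S_0 - PV(D) = 52.6500 - 0.79124154 = 51.85875846
d1 = (ln(S_0'/K) + (r + sigma^2/2)*T) / (sigma*sqrt(T)) = 0.39650804
d2 = d1 - sigma*sqrt(T) = 0.10150804
exp(-rT) = 0.99950012
N(-d1) = 0.34586514; N(-d2) = 0.45957359
P = K * exp(-rT) * N(-d2) - S_0' * N(-d1) = 48.2100 * 0.99950012 * 0.45957359 - 51.85875846 * 0.34586514 = 4.2088

Answer: Price = 4.2088


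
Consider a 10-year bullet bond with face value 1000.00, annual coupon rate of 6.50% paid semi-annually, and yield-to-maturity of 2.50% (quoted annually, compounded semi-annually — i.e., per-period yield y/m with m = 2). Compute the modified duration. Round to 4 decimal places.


Coupon per period c = face * coupon_rate / m = 32.500000
Periods per year m = 2; per-period yield y/m = 0.012500
Number of cashflows N = 20
Cashflows (t years, CF_t, discount factor 1/(1+y/m)^(m*t), PV):
  t = 0.5000: CF_t = 32.500000, DF = 0.987654, PV = 32.098765
  t = 1.0000: CF_t = 32.500000, DF = 0.975461, PV = 31.702484
  t = 1.5000: CF_t = 32.500000, DF = 0.963418, PV = 31.311096
  t = 2.0000: CF_t = 32.500000, DF = 0.951524, PV = 30.924539
  t = 2.5000: CF_t = 32.500000, DF = 0.939777, PV = 30.542755
  t = 3.0000: CF_t = 32.500000, DF = 0.928175, PV = 30.165683
  t = 3.5000: CF_t = 32.500000, DF = 0.916716, PV = 29.793268
  t = 4.0000: CF_t = 32.500000, DF = 0.905398, PV = 29.425450
  t = 4.5000: CF_t = 32.500000, DF = 0.894221, PV = 29.062172
  t = 5.0000: CF_t = 32.500000, DF = 0.883181, PV = 28.703380
  t = 5.5000: CF_t = 32.500000, DF = 0.872277, PV = 28.349017
  t = 6.0000: CF_t = 32.500000, DF = 0.861509, PV = 27.999030
  t = 6.5000: CF_t = 32.500000, DF = 0.850873, PV = 27.653362
  t = 7.0000: CF_t = 32.500000, DF = 0.840368, PV = 27.311963
  t = 7.5000: CF_t = 32.500000, DF = 0.829993, PV = 26.974778
  t = 8.0000: CF_t = 32.500000, DF = 0.819746, PV = 26.641756
  t = 8.5000: CF_t = 32.500000, DF = 0.809626, PV = 26.312846
  t = 9.0000: CF_t = 32.500000, DF = 0.799631, PV = 25.987996
  t = 9.5000: CF_t = 32.500000, DF = 0.789759, PV = 25.667156
  t = 10.0000: CF_t = 1032.500000, DF = 0.780009, PV = 805.358826
Price P = sum_t PV_t = 1351.986323
First compute Macaulay numerator sum_t t * PV_t:
  t * PV_t at t = 0.5000: 16.049383
  t * PV_t at t = 1.0000: 31.702484
  t * PV_t at t = 1.5000: 46.966644
  t * PV_t at t = 2.0000: 61.849078
  t * PV_t at t = 2.5000: 76.356886
  t * PV_t at t = 3.0000: 90.497050
  t * PV_t at t = 3.5000: 104.276437
  t * PV_t at t = 4.0000: 117.701798
  t * PV_t at t = 4.5000: 130.779776
  t * PV_t at t = 5.0000: 143.516901
  t * PV_t at t = 5.5000: 155.919596
  t * PV_t at t = 6.0000: 167.994177
  t * PV_t at t = 6.5000: 179.746856
  t * PV_t at t = 7.0000: 191.183741
  t * PV_t at t = 7.5000: 202.310837
  t * PV_t at t = 8.0000: 213.134050
  t * PV_t at t = 8.5000: 223.659188
  t * PV_t at t = 9.0000: 233.891962
  t * PV_t at t = 9.5000: 243.837985
  t * PV_t at t = 10.0000: 8053.588261
Macaulay duration D = 10684.963089 / 1351.986323 = 7.903159
Modified duration = D / (1 + y/m) = 7.903159 / (1 + 0.012500) = 7.805589

Answer: Modified duration = 7.8056


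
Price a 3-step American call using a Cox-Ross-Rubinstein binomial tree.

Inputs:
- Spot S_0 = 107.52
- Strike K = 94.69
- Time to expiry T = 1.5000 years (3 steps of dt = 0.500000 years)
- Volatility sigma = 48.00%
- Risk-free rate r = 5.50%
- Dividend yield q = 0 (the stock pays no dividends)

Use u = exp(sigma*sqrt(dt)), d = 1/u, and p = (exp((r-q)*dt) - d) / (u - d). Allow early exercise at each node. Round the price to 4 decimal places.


Answer: Price = V(0,0) = 35.3469

Derivation:
dt = T/N = 0.500000
u = exp(sigma*sqrt(dt)) = 1.404121; d = 1/u = 0.712189
p = (exp((r-q)*dt) - d) / (u - d) = 0.456248
Discount per step: exp(-r*dt) = 0.972875
Stock lattice S(k, i) with i counting down-moves:
  k=0: S(0,0) = 107.5200
  k=1: S(1,0) = 150.9711; S(1,1) = 76.5746
  k=2: S(2,0) = 211.9816; S(2,1) = 107.5200; S(2,2) = 54.5356
  k=3: S(3,0) = 297.6477; S(3,1) = 150.9711; S(3,2) = 76.5746; S(3,3) = 38.8397
Terminal payoffs V(N, i) = max(S_T - K, 0):
  V(3,0) = 202.957721; V(3,1) = 56.281055; V(3,2) = 0.000000; V(3,3) = 0.000000
Backward induction: V(k, i) = exp(-r*dt) * [p * V(k+1, i) + (1-p) * V(k+1, i+1)]; then take max(V_cont, immediate exercise) for American.
  V(2,0) = exp(-r*dt) * [p*202.957721 + (1-p)*56.281055] = 119.860077; exercise = 117.291581; V(2,0) = max -> 119.860077
  V(2,1) = exp(-r*dt) * [p*56.281055 + (1-p)*0.000000] = 24.981584; exercise = 12.830000; V(2,1) = max -> 24.981584
  V(2,2) = exp(-r*dt) * [p*0.000000 + (1-p)*0.000000] = 0.000000; exercise = 0.000000; V(2,2) = max -> 0.000000
  V(1,0) = exp(-r*dt) * [p*119.860077 + (1-p)*24.981584] = 66.417856; exercise = 56.281055; V(1,0) = max -> 66.417856
  V(1,1) = exp(-r*dt) * [p*24.981584 + (1-p)*0.000000] = 11.088625; exercise = 0.000000; V(1,1) = max -> 11.088625
  V(0,0) = exp(-r*dt) * [p*66.417856 + (1-p)*11.088625] = 35.346938; exercise = 12.830000; V(0,0) = max -> 35.346938


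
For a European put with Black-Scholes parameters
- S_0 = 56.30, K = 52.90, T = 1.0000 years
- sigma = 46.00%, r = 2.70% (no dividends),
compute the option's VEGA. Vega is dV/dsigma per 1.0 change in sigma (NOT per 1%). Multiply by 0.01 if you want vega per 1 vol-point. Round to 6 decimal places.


Answer: Vega = 20.528636

Derivation:
d1 = 0.4241112963; d2 = -0.0358887037
phi(d1) = 0.3646294199; exp(-qT) = 1.0000000000; exp(-rT) = 0.9733612415
Vega = S * exp(-qT) * phi(d1) * sqrt(T) = 56.3000 * 1.0000000000 * 0.3646294199 * 1.0000000000 = 20.528636


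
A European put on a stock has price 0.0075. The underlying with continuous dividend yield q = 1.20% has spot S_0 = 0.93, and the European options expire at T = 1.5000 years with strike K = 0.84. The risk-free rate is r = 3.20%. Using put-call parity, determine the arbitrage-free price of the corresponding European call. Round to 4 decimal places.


Answer: Call price = 0.1203

Derivation:
Put-call parity: C - P = S_0 * exp(-qT) - K * exp(-rT).
S_0 * exp(-qT) = 0.9300 * 0.98216103 = 0.91340976
K * exp(-rT) = 0.8400 * 0.95313379 = 0.80063238
C = P + S*exp(-qT) - K*exp(-rT)
C = 0.0075 + 0.91340976 - 0.80063238 = 0.1203


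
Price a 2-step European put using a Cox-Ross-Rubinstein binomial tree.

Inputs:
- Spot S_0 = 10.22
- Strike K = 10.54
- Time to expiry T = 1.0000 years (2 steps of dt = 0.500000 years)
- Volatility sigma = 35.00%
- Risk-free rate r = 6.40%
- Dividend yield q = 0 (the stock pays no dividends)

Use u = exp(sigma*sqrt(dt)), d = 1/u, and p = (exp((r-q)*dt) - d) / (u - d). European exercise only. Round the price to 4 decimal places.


dt = T/N = 0.500000
u = exp(sigma*sqrt(dt)) = 1.280803; d = 1/u = 0.780760
p = (exp((r-q)*dt) - d) / (u - d) = 0.503471
Discount per step: exp(-r*dt) = 0.968507
Stock lattice S(k, i) with i counting down-moves:
  k=0: S(0,0) = 10.2200
  k=1: S(1,0) = 13.0898; S(1,1) = 7.9794
  k=2: S(2,0) = 16.7655; S(2,1) = 10.2200; S(2,2) = 6.2300
Terminal payoffs V(N, i) = max(K - S_T, 0):
  V(2,0) = 0.000000; V(2,1) = 0.320000; V(2,2) = 4.310028
Backward induction: V(k, i) = exp(-r*dt) * [p * V(k+1, i) + (1-p) * V(k+1, i+1)].
  V(1,0) = exp(-r*dt) * [p*0.000000 + (1-p)*0.320000] = 0.153885
  V(1,1) = exp(-r*dt) * [p*0.320000 + (1-p)*4.310028] = 2.228691
  V(0,0) = exp(-r*dt) * [p*0.153885 + (1-p)*2.228691] = 1.146795

Answer: Price = V(0,0) = 1.1468


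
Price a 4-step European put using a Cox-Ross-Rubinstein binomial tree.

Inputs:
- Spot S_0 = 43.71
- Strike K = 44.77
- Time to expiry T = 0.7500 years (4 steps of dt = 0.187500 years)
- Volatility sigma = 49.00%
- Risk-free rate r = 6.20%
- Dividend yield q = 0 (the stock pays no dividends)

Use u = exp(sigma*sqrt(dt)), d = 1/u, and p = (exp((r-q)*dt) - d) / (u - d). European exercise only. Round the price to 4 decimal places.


dt = T/N = 0.187500
u = exp(sigma*sqrt(dt)) = 1.236366; d = 1/u = 0.808822
p = (exp((r-q)*dt) - d) / (u - d) = 0.474503
Discount per step: exp(-r*dt) = 0.988442
Stock lattice S(k, i) with i counting down-moves:
  k=0: S(0,0) = 43.7100
  k=1: S(1,0) = 54.0415; S(1,1) = 35.3536
  k=2: S(2,0) = 66.8151; S(2,1) = 43.7100; S(2,2) = 28.5948
  k=3: S(3,0) = 82.6079; S(3,1) = 54.0415; S(3,2) = 35.3536; S(3,3) = 23.1281
  k=4: S(4,0) = 102.1336; S(4,1) = 66.8151; S(4,2) = 43.7100; S(4,3) = 28.5948; S(4,4) = 18.7065
Terminal payoffs V(N, i) = max(K - S_T, 0):
  V(4,0) = 0.000000; V(4,1) = 0.000000; V(4,2) = 1.060000; V(4,3) = 16.175212; V(4,4) = 26.063482
Backward induction: V(k, i) = exp(-r*dt) * [p * V(k+1, i) + (1-p) * V(k+1, i+1)].
  V(3,0) = exp(-r*dt) * [p*0.000000 + (1-p)*0.000000] = 0.000000
  V(3,1) = exp(-r*dt) * [p*0.000000 + (1-p)*1.060000] = 0.550589
  V(3,2) = exp(-r*dt) * [p*1.060000 + (1-p)*16.175212] = 8.898946
  V(3,3) = exp(-r*dt) * [p*16.175212 + (1-p)*26.063482] = 21.124464
  V(2,0) = exp(-r*dt) * [p*0.000000 + (1-p)*0.550589] = 0.285989
  V(2,1) = exp(-r*dt) * [p*0.550589 + (1-p)*8.898946] = 4.880559
  V(2,2) = exp(-r*dt) * [p*8.898946 + (1-p)*21.124464] = 15.146317
  V(1,0) = exp(-r*dt) * [p*0.285989 + (1-p)*4.880559] = 2.669211
  V(1,1) = exp(-r*dt) * [p*4.880559 + (1-p)*15.146317] = 10.156427
  V(0,0) = exp(-r*dt) * [p*2.669211 + (1-p)*10.156427] = 6.527398

Answer: Price = V(0,0) = 6.5274


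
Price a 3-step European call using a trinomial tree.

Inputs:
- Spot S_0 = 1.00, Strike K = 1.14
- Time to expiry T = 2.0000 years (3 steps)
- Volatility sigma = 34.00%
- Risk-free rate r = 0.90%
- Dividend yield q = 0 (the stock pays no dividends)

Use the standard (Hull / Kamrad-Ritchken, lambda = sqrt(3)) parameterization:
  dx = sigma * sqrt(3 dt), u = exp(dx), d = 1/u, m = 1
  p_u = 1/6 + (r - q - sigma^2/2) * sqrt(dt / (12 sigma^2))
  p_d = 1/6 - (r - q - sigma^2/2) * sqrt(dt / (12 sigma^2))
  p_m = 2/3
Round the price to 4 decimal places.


dt = T/N = 0.666667; dx = sigma*sqrt(3*dt) = 0.480833
u = exp(dx) = 1.617421; d = 1/u = 0.618268
p_u = 0.132836, p_m = 0.666667, p_d = 0.200497
Discount per step: exp(-r*dt) = 0.994018
Stock lattice S(k, j) with j the centered position index:
  k=0: S(0,+0) = 1.0000
  k=1: S(1,-1) = 0.6183; S(1,+0) = 1.0000; S(1,+1) = 1.6174
  k=2: S(2,-2) = 0.3823; S(2,-1) = 0.6183; S(2,+0) = 1.0000; S(2,+1) = 1.6174; S(2,+2) = 2.6160
  k=3: S(3,-3) = 0.2363; S(3,-2) = 0.3823; S(3,-1) = 0.6183; S(3,+0) = 1.0000; S(3,+1) = 1.6174; S(3,+2) = 2.6160; S(3,+3) = 4.2313
Terminal payoffs V(N, j) = max(S_T - K, 0):
  V(3,-3) = 0.000000; V(3,-2) = 0.000000; V(3,-1) = 0.000000; V(3,+0) = 0.000000; V(3,+1) = 0.477421; V(3,+2) = 1.476049; V(3,+3) = 3.091252
Backward induction: V(k, j) = exp(-r*dt) * [p_u * V(k+1, j+1) + p_m * V(k+1, j) + p_d * V(k+1, j-1)]
  V(2,-2) = exp(-r*dt) * [p_u*0.000000 + p_m*0.000000 + p_d*0.000000] = 0.000000
  V(2,-1) = exp(-r*dt) * [p_u*0.000000 + p_m*0.000000 + p_d*0.000000] = 0.000000
  V(2,+0) = exp(-r*dt) * [p_u*0.477421 + p_m*0.000000 + p_d*0.000000] = 0.063039
  V(2,+1) = exp(-r*dt) * [p_u*1.476049 + p_m*0.477421 + p_d*0.000000] = 0.511277
  V(2,+2) = exp(-r*dt) * [p_u*3.091252 + p_m*1.476049 + p_d*0.477421] = 1.481469
  V(1,-1) = exp(-r*dt) * [p_u*0.063039 + p_m*0.000000 + p_d*0.000000] = 0.008324
  V(1,+0) = exp(-r*dt) * [p_u*0.511277 + p_m*0.063039 + p_d*0.000000] = 0.109285
  V(1,+1) = exp(-r*dt) * [p_u*1.481469 + p_m*0.511277 + p_d*0.063039] = 0.546992
  V(0,+0) = exp(-r*dt) * [p_u*0.546992 + p_m*0.109285 + p_d*0.008324] = 0.146305

Answer: Price = V(0,0) = 0.1463


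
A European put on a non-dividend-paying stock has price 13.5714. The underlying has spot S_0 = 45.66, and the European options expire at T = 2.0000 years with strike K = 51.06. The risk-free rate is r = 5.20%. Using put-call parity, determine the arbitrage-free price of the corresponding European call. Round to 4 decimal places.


Put-call parity: C - P = S_0 * exp(-qT) - K * exp(-rT).
S_0 * exp(-qT) = 45.6600 * 1.00000000 = 45.66000000
K * exp(-rT) = 51.0600 * 0.90122530 = 46.01656369
C = P + S*exp(-qT) - K*exp(-rT)
C = 13.5714 + 45.66000000 - 46.01656369 = 13.2148

Answer: Call price = 13.2148


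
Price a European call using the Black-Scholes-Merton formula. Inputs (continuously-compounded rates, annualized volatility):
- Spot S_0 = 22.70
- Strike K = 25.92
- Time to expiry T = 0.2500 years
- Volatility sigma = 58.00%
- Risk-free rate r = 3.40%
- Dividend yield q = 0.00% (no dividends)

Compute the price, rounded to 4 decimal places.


Answer: Price = 1.5394

Derivation:
d1 = (ln(S/K) + (r - q + 0.5*sigma^2) * T) / (sigma * sqrt(T)) = -0.28310327
d2 = d1 - sigma * sqrt(T) = -0.57310327
exp(-rT) = 0.99153602; exp(-qT) = 1.00000000
C = S_0 * exp(-qT) * N(d1) - K * exp(-rT) * N(d2)
N(d1) = 0.38854884; N(d2) = 0.28328739
C = 22.7000 * 1.00000000 * 0.38854884 - 25.9200 * 0.99153602 * 0.28328739 = 1.5394


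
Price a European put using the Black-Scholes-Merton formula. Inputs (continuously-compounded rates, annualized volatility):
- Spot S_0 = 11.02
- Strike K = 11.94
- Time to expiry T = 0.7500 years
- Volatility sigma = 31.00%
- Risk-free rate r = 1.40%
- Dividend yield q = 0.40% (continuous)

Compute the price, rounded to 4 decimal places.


Answer: Price = 1.6756

Derivation:
d1 = (ln(S/K) + (r - q + 0.5*sigma^2) * T) / (sigma * sqrt(T)) = -0.13649605
d2 = d1 - sigma * sqrt(T) = -0.40496392
exp(-rT) = 0.98955493; exp(-qT) = 0.99700450
P = K * exp(-rT) * N(-d2) - S_0 * exp(-qT) * N(-d1)
N(-d1) = 0.55428543; N(-d2) = 0.65724799
P = 11.9400 * 0.98955493 * 0.65724799 - 11.0200 * 0.99700450 * 0.55428543 = 1.6756


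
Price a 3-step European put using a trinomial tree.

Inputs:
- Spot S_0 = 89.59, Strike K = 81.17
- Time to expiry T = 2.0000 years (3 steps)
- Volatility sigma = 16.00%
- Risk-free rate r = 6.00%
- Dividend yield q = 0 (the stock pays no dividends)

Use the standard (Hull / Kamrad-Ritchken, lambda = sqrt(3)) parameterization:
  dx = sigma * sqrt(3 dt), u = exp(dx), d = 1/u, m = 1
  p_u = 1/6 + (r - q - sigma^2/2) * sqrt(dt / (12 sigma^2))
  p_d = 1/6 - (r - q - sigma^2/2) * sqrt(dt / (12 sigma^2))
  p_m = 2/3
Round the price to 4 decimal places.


Answer: Price = V(0,0) = 1.6083

Derivation:
dt = T/N = 0.666667; dx = sigma*sqrt(3*dt) = 0.226274
u = exp(dx) = 1.253919; d = 1/u = 0.797499
p_u = 0.236199, p_m = 0.666667, p_d = 0.097134
Discount per step: exp(-r*dt) = 0.960789
Stock lattice S(k, j) with j the centered position index:
  k=0: S(0,+0) = 89.5900
  k=1: S(1,-1) = 71.4480; S(1,+0) = 89.5900; S(1,+1) = 112.3386
  k=2: S(2,-2) = 56.9797; S(2,-1) = 71.4480; S(2,+0) = 89.5900; S(2,+1) = 112.3386; S(2,+2) = 140.8636
  k=3: S(3,-3) = 45.4413; S(3,-2) = 56.9797; S(3,-1) = 71.4480; S(3,+0) = 89.5900; S(3,+1) = 112.3386; S(3,+2) = 140.8636; S(3,+3) = 176.6316
Terminal payoffs V(N, j) = max(K - S_T, 0):
  V(3,-3) = 35.728708; V(3,-2) = 24.190283; V(3,-1) = 9.722027; V(3,+0) = 0.000000; V(3,+1) = 0.000000; V(3,+2) = 0.000000; V(3,+3) = 0.000000
Backward induction: V(k, j) = exp(-r*dt) * [p_u * V(k+1, j+1) + p_m * V(k+1, j) + p_d * V(k+1, j-1)]
  V(2,-2) = exp(-r*dt) * [p_u*9.722027 + p_m*24.190283 + p_d*35.728708] = 21.035213
  V(2,-1) = exp(-r*dt) * [p_u*0.000000 + p_m*9.722027 + p_d*24.190283] = 8.484791
  V(2,+0) = exp(-r*dt) * [p_u*0.000000 + p_m*0.000000 + p_d*9.722027] = 0.907316
  V(2,+1) = exp(-r*dt) * [p_u*0.000000 + p_m*0.000000 + p_d*0.000000] = 0.000000
  V(2,+2) = exp(-r*dt) * [p_u*0.000000 + p_m*0.000000 + p_d*0.000000] = 0.000000
  V(1,-1) = exp(-r*dt) * [p_u*0.907316 + p_m*8.484791 + p_d*21.035213] = 7.603764
  V(1,+0) = exp(-r*dt) * [p_u*0.000000 + p_m*0.907316 + p_d*8.484791] = 1.373010
  V(1,+1) = exp(-r*dt) * [p_u*0.000000 + p_m*0.000000 + p_d*0.907316] = 0.084676
  V(0,+0) = exp(-r*dt) * [p_u*0.084676 + p_m*1.373010 + p_d*7.603764] = 1.608292


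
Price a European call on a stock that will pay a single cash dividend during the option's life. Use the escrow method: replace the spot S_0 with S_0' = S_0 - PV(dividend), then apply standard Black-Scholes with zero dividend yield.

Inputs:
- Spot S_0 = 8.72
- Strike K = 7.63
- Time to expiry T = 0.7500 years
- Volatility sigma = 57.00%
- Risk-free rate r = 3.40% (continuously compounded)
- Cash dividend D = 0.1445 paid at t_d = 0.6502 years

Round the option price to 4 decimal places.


Answer: Price = 2.1949

Derivation:
PV(D) = D * exp(-r * t_d) = 0.1445 * 0.97813576 = 0.14134062
S_0' = S_0 - PV(D) = 8.7200 - 0.14134062 = 8.57865938
d1 = (ln(S_0'/K) + (r + sigma^2/2)*T) / (sigma*sqrt(T)) = 0.53587688
d2 = d1 - sigma*sqrt(T) = 0.04224240
exp(-rT) = 0.97482238
N(d1) = 0.70397818; N(d2) = 0.51684727
C = S_0' * N(d1) - K * exp(-rT) * N(d2) = 8.57865938 * 0.70397818 - 7.6300 * 0.97482238 * 0.51684727 = 2.1949


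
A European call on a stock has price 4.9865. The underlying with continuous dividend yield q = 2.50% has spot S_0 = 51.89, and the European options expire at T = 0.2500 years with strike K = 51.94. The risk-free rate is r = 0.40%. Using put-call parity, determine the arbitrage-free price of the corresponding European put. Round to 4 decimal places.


Put-call parity: C - P = S_0 * exp(-qT) - K * exp(-rT).
S_0 * exp(-qT) = 51.8900 * 0.99376949 = 51.56669887
K * exp(-rT) = 51.9400 * 0.99900050 = 51.88808596
P = C - S*exp(-qT) + K*exp(-rT)
P = 4.9865 - 51.56669887 + 51.88808596 = 5.3079

Answer: Put price = 5.3079


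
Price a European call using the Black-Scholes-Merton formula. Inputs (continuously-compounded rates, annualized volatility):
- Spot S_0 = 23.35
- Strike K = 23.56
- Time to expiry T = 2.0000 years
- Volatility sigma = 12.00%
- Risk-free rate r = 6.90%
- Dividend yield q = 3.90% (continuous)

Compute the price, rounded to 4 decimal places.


Answer: Price = 2.0253

Derivation:
d1 = (ln(S/K) + (r - q + 0.5*sigma^2) * T) / (sigma * sqrt(T)) = 0.38564794
d2 = d1 - sigma * sqrt(T) = 0.21594231
exp(-rT) = 0.87109869; exp(-qT) = 0.92496443
C = S_0 * exp(-qT) * N(d1) - K * exp(-rT) * N(d2)
N(d1) = 0.65012129; N(d2) = 0.58548364
C = 23.3500 * 0.92496443 * 0.65012129 - 23.5600 * 0.87109869 * 0.58548364 = 2.0253


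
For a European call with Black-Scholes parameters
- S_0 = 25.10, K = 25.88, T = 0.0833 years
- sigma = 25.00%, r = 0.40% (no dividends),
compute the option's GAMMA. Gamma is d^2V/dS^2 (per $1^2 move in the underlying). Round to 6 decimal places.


d1 = -0.3834321713; d2 = -0.4555865198
phi(d1) = 0.3706679435; exp(-qT) = 1.0000000000; exp(-rT) = 0.9996668555
Gamma = exp(-qT) * phi(d1) / (S * sigma * sqrt(T)) = 1.0000000000 * 0.3706679435 / (25.1000 * 0.2500 * 0.2886173938) = 0.204667

Answer: Gamma = 0.204667


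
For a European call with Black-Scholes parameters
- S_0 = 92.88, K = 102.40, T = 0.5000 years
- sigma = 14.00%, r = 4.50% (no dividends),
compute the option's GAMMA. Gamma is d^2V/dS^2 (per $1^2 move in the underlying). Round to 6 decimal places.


d1 = -0.7089086430; d2 = -0.8079035923
phi(d1) = 0.3103004475; exp(-qT) = 1.0000000000; exp(-rT) = 0.9777512372
Gamma = exp(-qT) * phi(d1) / (S * sigma * sqrt(T)) = 1.0000000000 * 0.3103004475 / (92.8800 * 0.1400 * 0.7071067812) = 0.033748

Answer: Gamma = 0.033748


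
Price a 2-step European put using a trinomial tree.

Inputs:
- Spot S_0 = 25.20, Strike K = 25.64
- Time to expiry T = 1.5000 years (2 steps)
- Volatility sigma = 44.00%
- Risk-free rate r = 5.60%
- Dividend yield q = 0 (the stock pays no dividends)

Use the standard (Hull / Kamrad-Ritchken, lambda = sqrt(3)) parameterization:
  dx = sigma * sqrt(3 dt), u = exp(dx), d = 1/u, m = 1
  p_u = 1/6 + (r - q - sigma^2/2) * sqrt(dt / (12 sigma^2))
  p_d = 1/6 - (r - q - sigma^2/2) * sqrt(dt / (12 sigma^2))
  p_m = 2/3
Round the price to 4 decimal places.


Answer: Price = V(0,0) = 3.7645

Derivation:
dt = T/N = 0.750000; dx = sigma*sqrt(3*dt) = 0.660000
u = exp(dx) = 1.934792; d = 1/u = 0.516851
p_u = 0.143485, p_m = 0.666667, p_d = 0.189848
Discount per step: exp(-r*dt) = 0.958870
Stock lattice S(k, j) with j the centered position index:
  k=0: S(0,+0) = 25.2000
  k=1: S(1,-1) = 13.0247; S(1,+0) = 25.2000; S(1,+1) = 48.7568
  k=2: S(2,-2) = 6.7318; S(2,-1) = 13.0247; S(2,+0) = 25.2000; S(2,+1) = 48.7568; S(2,+2) = 94.3342
Terminal payoffs V(N, j) = max(K - S_T, 0):
  V(2,-2) = 18.908190; V(2,-1) = 12.615346; V(2,+0) = 0.440000; V(2,+1) = 0.000000; V(2,+2) = 0.000000
Backward induction: V(k, j) = exp(-r*dt) * [p_u * V(k+1, j+1) + p_m * V(k+1, j) + p_d * V(k+1, j-1)]
  V(1,-1) = exp(-r*dt) * [p_u*0.440000 + p_m*12.615346 + p_d*18.908190] = 11.566899
  V(1,+0) = exp(-r*dt) * [p_u*0.000000 + p_m*0.440000 + p_d*12.615346] = 2.577766
  V(1,+1) = exp(-r*dt) * [p_u*0.000000 + p_m*0.000000 + p_d*0.440000] = 0.080098
  V(0,+0) = exp(-r*dt) * [p_u*0.080098 + p_m*2.577766 + p_d*11.566899] = 3.764486


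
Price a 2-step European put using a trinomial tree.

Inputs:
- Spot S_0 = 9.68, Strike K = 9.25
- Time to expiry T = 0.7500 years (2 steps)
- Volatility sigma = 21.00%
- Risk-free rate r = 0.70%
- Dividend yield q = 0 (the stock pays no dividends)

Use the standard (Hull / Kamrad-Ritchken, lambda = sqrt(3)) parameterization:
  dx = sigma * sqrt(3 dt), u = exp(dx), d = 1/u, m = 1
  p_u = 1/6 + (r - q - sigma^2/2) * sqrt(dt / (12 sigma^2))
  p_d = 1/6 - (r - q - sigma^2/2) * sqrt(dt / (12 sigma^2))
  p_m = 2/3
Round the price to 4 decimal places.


dt = T/N = 0.375000; dx = sigma*sqrt(3*dt) = 0.222739
u = exp(dx) = 1.249494; d = 1/u = 0.800324
p_u = 0.153998, p_m = 0.666667, p_d = 0.179336
Discount per step: exp(-r*dt) = 0.997378
Stock lattice S(k, j) with j the centered position index:
  k=0: S(0,+0) = 9.6800
  k=1: S(1,-1) = 7.7471; S(1,+0) = 9.6800; S(1,+1) = 12.0951
  k=2: S(2,-2) = 6.2002; S(2,-1) = 7.7471; S(2,+0) = 9.6800; S(2,+1) = 12.0951; S(2,+2) = 15.1128
Terminal payoffs V(N, j) = max(K - S_T, 0):
  V(2,-2) = 3.049781; V(2,-1) = 1.502864; V(2,+0) = 0.000000; V(2,+1) = 0.000000; V(2,+2) = 0.000000
Backward induction: V(k, j) = exp(-r*dt) * [p_u * V(k+1, j+1) + p_m * V(k+1, j) + p_d * V(k+1, j-1)]
  V(1,-1) = exp(-r*dt) * [p_u*0.000000 + p_m*1.502864 + p_d*3.049781] = 1.544783
  V(1,+0) = exp(-r*dt) * [p_u*0.000000 + p_m*0.000000 + p_d*1.502864] = 0.268811
  V(1,+1) = exp(-r*dt) * [p_u*0.000000 + p_m*0.000000 + p_d*0.000000] = 0.000000
  V(0,+0) = exp(-r*dt) * [p_u*0.000000 + p_m*0.268811 + p_d*1.544783] = 0.455046

Answer: Price = V(0,0) = 0.4550


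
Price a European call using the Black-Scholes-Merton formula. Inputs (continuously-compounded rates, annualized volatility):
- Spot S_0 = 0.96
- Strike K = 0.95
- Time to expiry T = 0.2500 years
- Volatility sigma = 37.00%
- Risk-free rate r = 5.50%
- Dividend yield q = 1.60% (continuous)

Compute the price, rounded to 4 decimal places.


d1 = (ln(S/K) + (r - q + 0.5*sigma^2) * T) / (sigma * sqrt(T)) = 0.20180432
d2 = d1 - sigma * sqrt(T) = 0.01680432
exp(-rT) = 0.98634410; exp(-qT) = 0.99600799
C = S_0 * exp(-qT) * N(d1) - K * exp(-rT) * N(d2)
N(d1) = 0.57996515; N(d2) = 0.50670364
C = 0.9600 * 0.99600799 * 0.57996515 - 0.9500 * 0.98634410 * 0.50670364 = 0.0797

Answer: Price = 0.0797


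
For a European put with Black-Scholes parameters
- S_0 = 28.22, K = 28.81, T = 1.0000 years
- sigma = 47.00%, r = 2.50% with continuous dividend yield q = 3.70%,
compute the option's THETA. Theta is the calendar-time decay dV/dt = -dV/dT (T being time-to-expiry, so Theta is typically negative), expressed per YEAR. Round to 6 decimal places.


Answer: Theta = -2.516623

Derivation:
d1 = 0.1654433986; d2 = -0.3045566014
phi(d1) = 0.3935196436; exp(-qT) = 0.9636761353; exp(-rT) = 0.9753099120
Theta = -S*exp(-qT)*phi(d1)*sigma/(2*sqrt(T)) + r*K*exp(-rT)*N(-d2) - q*S*exp(-qT)*N(-d1)
N(-d1) = 0.4342974986; N(-d2) = 0.6196480612; sqrt(T) = 1.0000000000
Term 1 = -28.2200 * 0.9636761353 * 0.3935196436 * 0.4700 / (2 * 1.0000000000) = -2.5149096775
Term 2 = 0.0250 * 28.8100 * 0.9753099120 * 0.6196480612 = 0.4352822924
Term 3 = -0.0370 * 28.2200 * 0.9636761353 * 0.4342974986 = -0.4369957021
Theta = -2.5149096775 + (0.4352822924) + (-0.4369957021) = -2.516623


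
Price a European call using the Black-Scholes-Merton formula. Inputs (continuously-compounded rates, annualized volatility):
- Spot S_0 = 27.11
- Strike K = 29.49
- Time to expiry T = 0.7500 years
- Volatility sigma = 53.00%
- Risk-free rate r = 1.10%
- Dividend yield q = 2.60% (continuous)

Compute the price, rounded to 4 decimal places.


Answer: Price = 3.8439

Derivation:
d1 = (ln(S/K) + (r - q + 0.5*sigma^2) * T) / (sigma * sqrt(T)) = 0.02165377
d2 = d1 - sigma * sqrt(T) = -0.43733969
exp(-rT) = 0.99178394; exp(-qT) = 0.98068890
C = S_0 * exp(-qT) * N(d1) - K * exp(-rT) * N(d2)
N(d1) = 0.50863793; N(d2) = 0.33093251
C = 27.1100 * 0.98068890 * 0.50863793 - 29.4900 * 0.99178394 * 0.33093251 = 3.8439


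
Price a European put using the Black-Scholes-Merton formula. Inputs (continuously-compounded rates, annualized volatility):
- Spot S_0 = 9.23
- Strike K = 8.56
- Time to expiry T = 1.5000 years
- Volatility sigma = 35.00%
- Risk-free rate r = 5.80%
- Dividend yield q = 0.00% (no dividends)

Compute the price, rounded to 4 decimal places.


Answer: Price = 0.8583

Derivation:
d1 = (ln(S/K) + (r - q + 0.5*sigma^2) * T) / (sigma * sqrt(T)) = 0.59308879
d2 = d1 - sigma * sqrt(T) = 0.16442808
exp(-rT) = 0.91667710; exp(-qT) = 1.00000000
P = K * exp(-rT) * N(-d2) - S_0 * exp(-qT) * N(-d1)
N(-d1) = 0.27656087; N(-d2) = 0.43469708
P = 8.5600 * 0.91667710 * 0.43469708 - 9.2300 * 1.00000000 * 0.27656087 = 0.8583


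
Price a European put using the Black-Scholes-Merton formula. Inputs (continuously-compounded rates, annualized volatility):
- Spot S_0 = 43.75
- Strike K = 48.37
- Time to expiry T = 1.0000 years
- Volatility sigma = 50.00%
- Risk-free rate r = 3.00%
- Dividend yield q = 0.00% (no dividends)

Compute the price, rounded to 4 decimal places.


d1 = (ln(S/K) + (r - q + 0.5*sigma^2) * T) / (sigma * sqrt(T)) = 0.10922365
d2 = d1 - sigma * sqrt(T) = -0.39077635
exp(-rT) = 0.97044553; exp(-qT) = 1.00000000
P = K * exp(-rT) * N(-d2) - S_0 * exp(-qT) * N(-d1)
N(-d1) = 0.45651255; N(-d2) = 0.65201872
P = 48.3700 * 0.97044553 * 0.65201872 - 43.7500 * 1.00000000 * 0.45651255 = 10.6336

Answer: Price = 10.6336


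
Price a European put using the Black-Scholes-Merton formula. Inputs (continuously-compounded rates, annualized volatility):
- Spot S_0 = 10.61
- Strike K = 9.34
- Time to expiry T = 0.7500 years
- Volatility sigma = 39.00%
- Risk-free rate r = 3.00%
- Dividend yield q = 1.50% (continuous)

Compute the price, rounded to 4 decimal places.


d1 = (ln(S/K) + (r - q + 0.5*sigma^2) * T) / (sigma * sqrt(T)) = 0.57965434
d2 = d1 - sigma * sqrt(T) = 0.24190443
exp(-rT) = 0.97775124; exp(-qT) = 0.98881304
P = K * exp(-rT) * N(-d2) - S_0 * exp(-qT) * N(-d1)
N(-d1) = 0.28107387; N(-d2) = 0.40442711
P = 9.3400 * 0.97775124 * 0.40442711 - 10.6100 * 0.98881304 * 0.28107387 = 0.7445

Answer: Price = 0.7445


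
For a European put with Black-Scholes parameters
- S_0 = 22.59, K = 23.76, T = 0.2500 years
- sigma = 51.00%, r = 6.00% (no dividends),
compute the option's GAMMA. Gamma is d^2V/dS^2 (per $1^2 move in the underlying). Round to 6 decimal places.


Answer: Gamma = 0.069251

Derivation:
d1 = -0.0117006432; d2 = -0.2667006432
phi(d1) = 0.3989149727; exp(-qT) = 1.0000000000; exp(-rT) = 0.9851119396
Gamma = exp(-qT) * phi(d1) / (S * sigma * sqrt(T)) = 1.0000000000 * 0.3989149727 / (22.5900 * 0.5100 * 0.5000000000) = 0.069251


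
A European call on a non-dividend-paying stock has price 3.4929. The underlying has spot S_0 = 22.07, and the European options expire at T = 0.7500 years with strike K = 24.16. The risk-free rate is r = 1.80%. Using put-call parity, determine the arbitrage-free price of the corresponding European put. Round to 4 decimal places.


Put-call parity: C - P = S_0 * exp(-qT) - K * exp(-rT).
S_0 * exp(-qT) = 22.0700 * 1.00000000 = 22.07000000
K * exp(-rT) = 24.1600 * 0.98659072 = 23.83603171
P = C - S*exp(-qT) + K*exp(-rT)
P = 3.4929 - 22.07000000 + 23.83603171 = 5.2589

Answer: Put price = 5.2589


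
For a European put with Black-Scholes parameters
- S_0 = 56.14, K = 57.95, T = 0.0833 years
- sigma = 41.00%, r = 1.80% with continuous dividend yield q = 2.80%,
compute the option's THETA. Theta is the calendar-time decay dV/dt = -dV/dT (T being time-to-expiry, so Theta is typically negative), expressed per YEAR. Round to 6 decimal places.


d1 = -0.2160310772; d2 = -0.3343642086
phi(d1) = 0.3897408506; exp(-qT) = 0.9976703179; exp(-rT) = 0.9985017235
Theta = -S*exp(-qT)*phi(d1)*sigma/(2*sqrt(T)) + r*K*exp(-rT)*N(-d2) - q*S*exp(-qT)*N(-d1)
N(-d1) = 0.5855182383; N(-d2) = 0.6309476280; sqrt(T) = 0.2886173938
Term 1 = -56.1400 * 0.9976703179 * 0.3897408506 * 0.4100 / (2 * 0.2886173938) = -15.5048207170
Term 2 = 0.0180 * 57.9500 * 0.9985017235 * 0.6309476280 = 0.6571553929
Term 3 = -0.0280 * 56.1400 * 0.9976703179 * 0.5855182383 = -0.9182436181
Theta = -15.5048207170 + (0.6571553929) + (-0.9182436181) = -15.765909

Answer: Theta = -15.765909


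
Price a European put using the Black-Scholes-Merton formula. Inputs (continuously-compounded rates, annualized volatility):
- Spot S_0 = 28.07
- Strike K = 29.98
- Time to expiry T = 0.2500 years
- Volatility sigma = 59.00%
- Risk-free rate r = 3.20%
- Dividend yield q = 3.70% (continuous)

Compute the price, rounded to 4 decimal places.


d1 = (ln(S/K) + (r - q + 0.5*sigma^2) * T) / (sigma * sqrt(T)) = -0.07988679
d2 = d1 - sigma * sqrt(T) = -0.37488679
exp(-rT) = 0.99203191; exp(-qT) = 0.99079265
P = K * exp(-rT) * N(-d2) - S_0 * exp(-qT) * N(-d1)
N(-d1) = 0.53183635; N(-d2) = 0.64612767
P = 29.9800 * 0.99203191 * 0.64612767 - 28.0700 * 0.99079265 * 0.53183635 = 4.4254

Answer: Price = 4.4254


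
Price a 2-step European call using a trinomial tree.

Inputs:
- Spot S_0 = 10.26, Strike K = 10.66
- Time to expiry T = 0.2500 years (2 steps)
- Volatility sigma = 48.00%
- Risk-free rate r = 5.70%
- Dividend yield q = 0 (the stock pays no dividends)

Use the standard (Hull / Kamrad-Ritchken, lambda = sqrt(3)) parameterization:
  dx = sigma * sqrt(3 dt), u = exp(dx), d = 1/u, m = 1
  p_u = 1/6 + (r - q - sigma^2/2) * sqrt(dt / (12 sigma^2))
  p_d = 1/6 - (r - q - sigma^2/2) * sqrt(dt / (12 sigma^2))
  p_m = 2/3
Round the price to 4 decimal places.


dt = T/N = 0.125000; dx = sigma*sqrt(3*dt) = 0.293939
u = exp(dx) = 1.341702; d = 1/u = 0.745322
p_u = 0.154292, p_m = 0.666667, p_d = 0.179042
Discount per step: exp(-r*dt) = 0.992900
Stock lattice S(k, j) with j the centered position index:
  k=0: S(0,+0) = 10.2600
  k=1: S(1,-1) = 7.6470; S(1,+0) = 10.2600; S(1,+1) = 13.7659
  k=2: S(2,-2) = 5.6995; S(2,-1) = 7.6470; S(2,+0) = 10.2600; S(2,+1) = 13.7659; S(2,+2) = 18.4697
Terminal payoffs V(N, j) = max(S_T - K, 0):
  V(2,-2) = 0.000000; V(2,-1) = 0.000000; V(2,+0) = 0.000000; V(2,+1) = 3.105860; V(2,+2) = 7.809678
Backward induction: V(k, j) = exp(-r*dt) * [p_u * V(k+1, j+1) + p_m * V(k+1, j) + p_d * V(k+1, j-1)]
  V(1,-1) = exp(-r*dt) * [p_u*0.000000 + p_m*0.000000 + p_d*0.000000] = 0.000000
  V(1,+0) = exp(-r*dt) * [p_u*3.105860 + p_m*0.000000 + p_d*0.000000] = 0.475806
  V(1,+1) = exp(-r*dt) * [p_u*7.809678 + p_m*3.105860 + p_d*0.000000] = 3.252286
  V(0,+0) = exp(-r*dt) * [p_u*3.252286 + p_m*0.475806 + p_d*0.000000] = 0.813190

Answer: Price = V(0,0) = 0.8132


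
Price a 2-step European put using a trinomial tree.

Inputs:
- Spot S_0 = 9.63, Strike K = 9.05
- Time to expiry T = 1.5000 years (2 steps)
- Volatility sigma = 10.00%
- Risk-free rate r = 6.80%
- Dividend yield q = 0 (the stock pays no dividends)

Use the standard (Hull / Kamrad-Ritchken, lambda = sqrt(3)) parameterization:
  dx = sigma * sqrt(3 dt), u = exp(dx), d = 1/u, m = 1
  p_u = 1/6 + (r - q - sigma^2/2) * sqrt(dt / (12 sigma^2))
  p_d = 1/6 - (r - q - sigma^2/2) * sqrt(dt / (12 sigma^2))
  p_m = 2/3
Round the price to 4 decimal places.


Answer: Price = V(0,0) = 0.0085

Derivation:
dt = T/N = 0.750000; dx = sigma*sqrt(3*dt) = 0.150000
u = exp(dx) = 1.161834; d = 1/u = 0.860708
p_u = 0.324167, p_m = 0.666667, p_d = 0.009167
Discount per step: exp(-r*dt) = 0.950279
Stock lattice S(k, j) with j the centered position index:
  k=0: S(0,+0) = 9.6300
  k=1: S(1,-1) = 8.2886; S(1,+0) = 9.6300; S(1,+1) = 11.1885
  k=2: S(2,-2) = 7.1341; S(2,-1) = 8.2886; S(2,+0) = 9.6300; S(2,+1) = 11.1885; S(2,+2) = 12.9991
Terminal payoffs V(N, j) = max(K - S_T, 0):
  V(2,-2) = 1.915921; V(2,-1) = 0.761382; V(2,+0) = 0.000000; V(2,+1) = 0.000000; V(2,+2) = 0.000000
Backward induction: V(k, j) = exp(-r*dt) * [p_u * V(k+1, j+1) + p_m * V(k+1, j) + p_d * V(k+1, j-1)]
  V(1,-1) = exp(-r*dt) * [p_u*0.000000 + p_m*0.761382 + p_d*1.915921] = 0.499040
  V(1,+0) = exp(-r*dt) * [p_u*0.000000 + p_m*0.000000 + p_d*0.761382] = 0.006632
  V(1,+1) = exp(-r*dt) * [p_u*0.000000 + p_m*0.000000 + p_d*0.000000] = 0.000000
  V(0,+0) = exp(-r*dt) * [p_u*0.000000 + p_m*0.006632 + p_d*0.499040] = 0.008549


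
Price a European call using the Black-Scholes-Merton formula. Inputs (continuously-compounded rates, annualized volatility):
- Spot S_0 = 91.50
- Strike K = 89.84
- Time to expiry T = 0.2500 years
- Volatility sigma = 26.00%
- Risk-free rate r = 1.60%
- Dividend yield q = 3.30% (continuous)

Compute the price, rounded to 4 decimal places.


Answer: Price = 5.3310

Derivation:
d1 = (ln(S/K) + (r - q + 0.5*sigma^2) * T) / (sigma * sqrt(T)) = 0.17314355
d2 = d1 - sigma * sqrt(T) = 0.04314355
exp(-rT) = 0.99600799; exp(-qT) = 0.99178394
C = S_0 * exp(-qT) * N(d1) - K * exp(-rT) * N(d2)
N(d1) = 0.56873070; N(d2) = 0.51720645
C = 91.5000 * 0.99178394 * 0.56873070 - 89.8400 * 0.99600799 * 0.51720645 = 5.3310


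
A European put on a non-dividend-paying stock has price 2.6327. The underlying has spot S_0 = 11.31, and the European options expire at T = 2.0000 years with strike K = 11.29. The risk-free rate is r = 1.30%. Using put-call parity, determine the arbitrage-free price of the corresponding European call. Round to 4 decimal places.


Answer: Call price = 2.9425

Derivation:
Put-call parity: C - P = S_0 * exp(-qT) - K * exp(-rT).
S_0 * exp(-qT) = 11.3100 * 1.00000000 = 11.31000000
K * exp(-rT) = 11.2900 * 0.97433509 = 11.00024316
C = P + S*exp(-qT) - K*exp(-rT)
C = 2.6327 + 11.31000000 - 11.00024316 = 2.9425


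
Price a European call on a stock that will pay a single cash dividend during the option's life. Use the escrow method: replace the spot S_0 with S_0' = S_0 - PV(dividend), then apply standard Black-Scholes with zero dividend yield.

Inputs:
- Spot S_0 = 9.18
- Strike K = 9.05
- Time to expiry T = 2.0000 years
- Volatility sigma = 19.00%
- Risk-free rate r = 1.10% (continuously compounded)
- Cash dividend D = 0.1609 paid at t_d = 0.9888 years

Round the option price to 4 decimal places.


PV(D) = D * exp(-r * t_d) = 0.1609 * 0.98918214 = 0.15915941
S_0' = S_0 - PV(D) = 9.1800 - 0.15915941 = 9.02084059
d1 = (ln(S_0'/K) + (r + sigma^2/2)*T) / (sigma*sqrt(T)) = 0.20421528
d2 = d1 - sigma*sqrt(T) = -0.06448529
exp(-rT) = 0.97824024
N(d1) = 0.58090737; N(d2) = 0.47429191
C = S_0' * N(d1) - K * exp(-rT) * N(d2) = 9.02084059 * 0.58090737 - 9.0500 * 0.97824024 * 0.47429191 = 1.0413

Answer: Price = 1.0413
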